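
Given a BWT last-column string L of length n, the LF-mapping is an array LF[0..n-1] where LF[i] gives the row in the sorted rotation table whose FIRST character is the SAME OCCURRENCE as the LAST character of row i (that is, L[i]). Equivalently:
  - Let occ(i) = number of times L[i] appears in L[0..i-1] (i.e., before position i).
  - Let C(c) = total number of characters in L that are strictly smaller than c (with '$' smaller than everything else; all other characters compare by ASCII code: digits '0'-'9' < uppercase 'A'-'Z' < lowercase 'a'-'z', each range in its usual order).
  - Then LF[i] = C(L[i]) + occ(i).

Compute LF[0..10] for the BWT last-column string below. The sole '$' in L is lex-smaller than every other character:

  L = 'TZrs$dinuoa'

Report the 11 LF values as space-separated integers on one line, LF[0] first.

Answer: 1 2 8 9 0 4 5 6 10 7 3

Derivation:
Char counts: '$':1, 'T':1, 'Z':1, 'a':1, 'd':1, 'i':1, 'n':1, 'o':1, 'r':1, 's':1, 'u':1
C (first-col start): C('$')=0, C('T')=1, C('Z')=2, C('a')=3, C('d')=4, C('i')=5, C('n')=6, C('o')=7, C('r')=8, C('s')=9, C('u')=10
L[0]='T': occ=0, LF[0]=C('T')+0=1+0=1
L[1]='Z': occ=0, LF[1]=C('Z')+0=2+0=2
L[2]='r': occ=0, LF[2]=C('r')+0=8+0=8
L[3]='s': occ=0, LF[3]=C('s')+0=9+0=9
L[4]='$': occ=0, LF[4]=C('$')+0=0+0=0
L[5]='d': occ=0, LF[5]=C('d')+0=4+0=4
L[6]='i': occ=0, LF[6]=C('i')+0=5+0=5
L[7]='n': occ=0, LF[7]=C('n')+0=6+0=6
L[8]='u': occ=0, LF[8]=C('u')+0=10+0=10
L[9]='o': occ=0, LF[9]=C('o')+0=7+0=7
L[10]='a': occ=0, LF[10]=C('a')+0=3+0=3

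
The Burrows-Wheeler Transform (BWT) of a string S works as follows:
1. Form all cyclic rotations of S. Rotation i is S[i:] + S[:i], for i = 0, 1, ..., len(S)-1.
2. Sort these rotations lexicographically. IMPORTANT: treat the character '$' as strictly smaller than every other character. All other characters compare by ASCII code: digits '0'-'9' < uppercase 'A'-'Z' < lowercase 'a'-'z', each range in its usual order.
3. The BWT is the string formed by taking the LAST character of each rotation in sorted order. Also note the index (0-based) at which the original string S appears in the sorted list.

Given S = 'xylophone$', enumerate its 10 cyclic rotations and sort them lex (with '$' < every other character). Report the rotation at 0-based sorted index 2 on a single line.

All 10 rotations (rotation i = S[i:]+S[:i]):
  rot[0] = xylophone$
  rot[1] = ylophone$x
  rot[2] = lophone$xy
  rot[3] = ophone$xyl
  rot[4] = phone$xylo
  rot[5] = hone$xylop
  rot[6] = one$xyloph
  rot[7] = ne$xylopho
  rot[8] = e$xylophon
  rot[9] = $xylophone
Sorted (with $ < everything):
  sorted[0] = $xylophone
  sorted[1] = e$xylophon
  sorted[2] = hone$xylop
  sorted[3] = lophone$xy
  sorted[4] = ne$xylopho
  sorted[5] = one$xyloph
  sorted[6] = ophone$xyl
  sorted[7] = phone$xylo
  sorted[8] = xylophone$
  sorted[9] = ylophone$x
sorted[2] = hone$xylop

Answer: hone$xylop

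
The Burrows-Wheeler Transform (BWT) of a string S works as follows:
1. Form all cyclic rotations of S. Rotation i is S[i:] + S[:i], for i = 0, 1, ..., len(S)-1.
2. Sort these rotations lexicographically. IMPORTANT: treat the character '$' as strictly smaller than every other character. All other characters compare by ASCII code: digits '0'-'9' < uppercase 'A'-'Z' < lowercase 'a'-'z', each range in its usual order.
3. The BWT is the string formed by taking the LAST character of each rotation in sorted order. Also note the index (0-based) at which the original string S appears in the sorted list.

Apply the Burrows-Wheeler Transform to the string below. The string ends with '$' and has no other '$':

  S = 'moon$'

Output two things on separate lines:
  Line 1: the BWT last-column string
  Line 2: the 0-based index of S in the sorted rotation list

Answer: n$oom
1

Derivation:
All 5 rotations (rotation i = S[i:]+S[:i]):
  rot[0] = moon$
  rot[1] = oon$m
  rot[2] = on$mo
  rot[3] = n$moo
  rot[4] = $moon
Sorted (with $ < everything):
  sorted[0] = $moon  (last char: 'n')
  sorted[1] = moon$  (last char: '$')
  sorted[2] = n$moo  (last char: 'o')
  sorted[3] = on$mo  (last char: 'o')
  sorted[4] = oon$m  (last char: 'm')
Last column: n$oom
Original string S is at sorted index 1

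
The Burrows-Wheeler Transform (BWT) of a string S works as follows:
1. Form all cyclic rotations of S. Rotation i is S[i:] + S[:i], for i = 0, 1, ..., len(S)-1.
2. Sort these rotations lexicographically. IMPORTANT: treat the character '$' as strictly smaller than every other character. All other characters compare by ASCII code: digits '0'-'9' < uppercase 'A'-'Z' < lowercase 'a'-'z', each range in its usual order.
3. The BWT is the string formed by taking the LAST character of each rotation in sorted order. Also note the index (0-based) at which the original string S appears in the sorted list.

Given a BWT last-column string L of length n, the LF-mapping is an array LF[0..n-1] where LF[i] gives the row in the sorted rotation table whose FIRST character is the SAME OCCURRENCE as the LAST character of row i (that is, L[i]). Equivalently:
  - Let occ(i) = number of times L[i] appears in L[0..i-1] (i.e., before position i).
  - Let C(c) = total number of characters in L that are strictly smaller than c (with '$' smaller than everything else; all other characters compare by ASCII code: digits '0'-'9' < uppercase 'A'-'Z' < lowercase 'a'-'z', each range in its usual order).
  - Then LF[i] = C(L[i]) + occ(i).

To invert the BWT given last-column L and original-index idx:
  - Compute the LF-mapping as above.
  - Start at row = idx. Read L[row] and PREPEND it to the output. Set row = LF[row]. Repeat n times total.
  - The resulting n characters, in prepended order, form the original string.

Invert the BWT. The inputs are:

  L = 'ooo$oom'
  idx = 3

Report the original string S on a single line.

LF mapping: 2 3 4 0 5 6 1
Walk LF starting at row 3, prepending L[row]:
  step 1: row=3, L[3]='$', prepend. Next row=LF[3]=0
  step 2: row=0, L[0]='o', prepend. Next row=LF[0]=2
  step 3: row=2, L[2]='o', prepend. Next row=LF[2]=4
  step 4: row=4, L[4]='o', prepend. Next row=LF[4]=5
  step 5: row=5, L[5]='o', prepend. Next row=LF[5]=6
  step 6: row=6, L[6]='m', prepend. Next row=LF[6]=1
  step 7: row=1, L[1]='o', prepend. Next row=LF[1]=3
Reversed output: omoooo$

Answer: omoooo$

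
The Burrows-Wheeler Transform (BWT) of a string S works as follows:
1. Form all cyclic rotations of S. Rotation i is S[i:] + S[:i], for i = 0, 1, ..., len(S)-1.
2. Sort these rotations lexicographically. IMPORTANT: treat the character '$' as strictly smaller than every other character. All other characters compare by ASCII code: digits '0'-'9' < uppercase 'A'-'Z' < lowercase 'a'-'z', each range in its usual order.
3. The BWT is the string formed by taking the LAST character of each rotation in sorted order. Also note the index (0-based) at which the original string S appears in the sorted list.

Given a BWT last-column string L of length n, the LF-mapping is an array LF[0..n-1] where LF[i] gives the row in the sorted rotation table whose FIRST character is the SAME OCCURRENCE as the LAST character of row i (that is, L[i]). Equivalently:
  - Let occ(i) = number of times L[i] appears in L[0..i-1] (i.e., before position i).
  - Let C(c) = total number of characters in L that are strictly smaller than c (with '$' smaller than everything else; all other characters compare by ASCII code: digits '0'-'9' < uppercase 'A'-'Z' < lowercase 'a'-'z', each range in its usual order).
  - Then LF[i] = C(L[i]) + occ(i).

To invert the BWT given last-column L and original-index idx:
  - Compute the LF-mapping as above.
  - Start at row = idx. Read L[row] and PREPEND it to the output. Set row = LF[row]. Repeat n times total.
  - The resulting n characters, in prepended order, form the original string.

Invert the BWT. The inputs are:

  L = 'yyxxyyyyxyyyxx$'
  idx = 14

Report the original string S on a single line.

Answer: yyyxxxyxyyxyyy$

Derivation:
LF mapping: 6 7 1 2 8 9 10 11 3 12 13 14 4 5 0
Walk LF starting at row 14, prepending L[row]:
  step 1: row=14, L[14]='$', prepend. Next row=LF[14]=0
  step 2: row=0, L[0]='y', prepend. Next row=LF[0]=6
  step 3: row=6, L[6]='y', prepend. Next row=LF[6]=10
  step 4: row=10, L[10]='y', prepend. Next row=LF[10]=13
  step 5: row=13, L[13]='x', prepend. Next row=LF[13]=5
  step 6: row=5, L[5]='y', prepend. Next row=LF[5]=9
  step 7: row=9, L[9]='y', prepend. Next row=LF[9]=12
  step 8: row=12, L[12]='x', prepend. Next row=LF[12]=4
  step 9: row=4, L[4]='y', prepend. Next row=LF[4]=8
  step 10: row=8, L[8]='x', prepend. Next row=LF[8]=3
  step 11: row=3, L[3]='x', prepend. Next row=LF[3]=2
  step 12: row=2, L[2]='x', prepend. Next row=LF[2]=1
  step 13: row=1, L[1]='y', prepend. Next row=LF[1]=7
  step 14: row=7, L[7]='y', prepend. Next row=LF[7]=11
  step 15: row=11, L[11]='y', prepend. Next row=LF[11]=14
Reversed output: yyyxxxyxyyxyyy$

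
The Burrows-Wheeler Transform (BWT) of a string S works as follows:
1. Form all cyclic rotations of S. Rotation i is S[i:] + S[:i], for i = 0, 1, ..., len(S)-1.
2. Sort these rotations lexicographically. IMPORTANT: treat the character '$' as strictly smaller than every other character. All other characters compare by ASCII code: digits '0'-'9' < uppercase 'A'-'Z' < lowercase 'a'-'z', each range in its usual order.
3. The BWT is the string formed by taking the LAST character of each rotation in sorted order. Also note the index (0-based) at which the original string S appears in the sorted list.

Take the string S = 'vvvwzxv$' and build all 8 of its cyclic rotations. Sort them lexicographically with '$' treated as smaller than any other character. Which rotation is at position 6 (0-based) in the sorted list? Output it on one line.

All 8 rotations (rotation i = S[i:]+S[:i]):
  rot[0] = vvvwzxv$
  rot[1] = vvwzxv$v
  rot[2] = vwzxv$vv
  rot[3] = wzxv$vvv
  rot[4] = zxv$vvvw
  rot[5] = xv$vvvwz
  rot[6] = v$vvvwzx
  rot[7] = $vvvwzxv
Sorted (with $ < everything):
  sorted[0] = $vvvwzxv
  sorted[1] = v$vvvwzx
  sorted[2] = vvvwzxv$
  sorted[3] = vvwzxv$v
  sorted[4] = vwzxv$vv
  sorted[5] = wzxv$vvv
  sorted[6] = xv$vvvwz
  sorted[7] = zxv$vvvw
sorted[6] = xv$vvvwz

Answer: xv$vvvwz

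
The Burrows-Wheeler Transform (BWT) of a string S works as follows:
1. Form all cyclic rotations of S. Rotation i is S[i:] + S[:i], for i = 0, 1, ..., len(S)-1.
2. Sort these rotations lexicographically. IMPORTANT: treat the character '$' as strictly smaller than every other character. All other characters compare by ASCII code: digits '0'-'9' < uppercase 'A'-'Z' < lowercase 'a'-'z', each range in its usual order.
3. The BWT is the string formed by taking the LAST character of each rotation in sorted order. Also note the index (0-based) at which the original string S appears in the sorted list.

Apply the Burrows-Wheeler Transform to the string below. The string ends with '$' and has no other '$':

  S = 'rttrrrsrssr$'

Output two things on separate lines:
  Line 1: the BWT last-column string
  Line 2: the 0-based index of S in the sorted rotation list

All 12 rotations (rotation i = S[i:]+S[:i]):
  rot[0] = rttrrrsrssr$
  rot[1] = ttrrrsrssr$r
  rot[2] = trrrsrssr$rt
  rot[3] = rrrsrssr$rtt
  rot[4] = rrsrssr$rttr
  rot[5] = rsrssr$rttrr
  rot[6] = srssr$rttrrr
  rot[7] = rssr$rttrrrs
  rot[8] = ssr$rttrrrsr
  rot[9] = sr$rttrrrsrs
  rot[10] = r$rttrrrsrss
  rot[11] = $rttrrrsrssr
Sorted (with $ < everything):
  sorted[0] = $rttrrrsrssr  (last char: 'r')
  sorted[1] = r$rttrrrsrss  (last char: 's')
  sorted[2] = rrrsrssr$rtt  (last char: 't')
  sorted[3] = rrsrssr$rttr  (last char: 'r')
  sorted[4] = rsrssr$rttrr  (last char: 'r')
  sorted[5] = rssr$rttrrrs  (last char: 's')
  sorted[6] = rttrrrsrssr$  (last char: '$')
  sorted[7] = sr$rttrrrsrs  (last char: 's')
  sorted[8] = srssr$rttrrr  (last char: 'r')
  sorted[9] = ssr$rttrrrsr  (last char: 'r')
  sorted[10] = trrrsrssr$rt  (last char: 't')
  sorted[11] = ttrrrsrssr$r  (last char: 'r')
Last column: rstrrs$srrtr
Original string S is at sorted index 6

Answer: rstrrs$srrtr
6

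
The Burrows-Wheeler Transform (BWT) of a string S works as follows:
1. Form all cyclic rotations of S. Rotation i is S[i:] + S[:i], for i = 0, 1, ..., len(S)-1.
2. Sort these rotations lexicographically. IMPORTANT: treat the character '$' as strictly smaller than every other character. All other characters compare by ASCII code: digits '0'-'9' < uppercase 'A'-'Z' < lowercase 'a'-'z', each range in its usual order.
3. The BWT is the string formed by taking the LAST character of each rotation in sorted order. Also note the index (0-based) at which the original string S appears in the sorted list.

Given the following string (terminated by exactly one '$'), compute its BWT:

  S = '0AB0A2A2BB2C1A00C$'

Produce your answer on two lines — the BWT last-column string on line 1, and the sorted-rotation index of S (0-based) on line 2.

All 18 rotations (rotation i = S[i:]+S[:i]):
  rot[0] = 0AB0A2A2BB2C1A00C$
  rot[1] = AB0A2A2BB2C1A00C$0
  rot[2] = B0A2A2BB2C1A00C$0A
  rot[3] = 0A2A2BB2C1A00C$0AB
  rot[4] = A2A2BB2C1A00C$0AB0
  rot[5] = 2A2BB2C1A00C$0AB0A
  rot[6] = A2BB2C1A00C$0AB0A2
  rot[7] = 2BB2C1A00C$0AB0A2A
  rot[8] = BB2C1A00C$0AB0A2A2
  rot[9] = B2C1A00C$0AB0A2A2B
  rot[10] = 2C1A00C$0AB0A2A2BB
  rot[11] = C1A00C$0AB0A2A2BB2
  rot[12] = 1A00C$0AB0A2A2BB2C
  rot[13] = A00C$0AB0A2A2BB2C1
  rot[14] = 00C$0AB0A2A2BB2C1A
  rot[15] = 0C$0AB0A2A2BB2C1A0
  rot[16] = C$0AB0A2A2BB2C1A00
  rot[17] = $0AB0A2A2BB2C1A00C
Sorted (with $ < everything):
  sorted[0] = $0AB0A2A2BB2C1A00C  (last char: 'C')
  sorted[1] = 00C$0AB0A2A2BB2C1A  (last char: 'A')
  sorted[2] = 0A2A2BB2C1A00C$0AB  (last char: 'B')
  sorted[3] = 0AB0A2A2BB2C1A00C$  (last char: '$')
  sorted[4] = 0C$0AB0A2A2BB2C1A0  (last char: '0')
  sorted[5] = 1A00C$0AB0A2A2BB2C  (last char: 'C')
  sorted[6] = 2A2BB2C1A00C$0AB0A  (last char: 'A')
  sorted[7] = 2BB2C1A00C$0AB0A2A  (last char: 'A')
  sorted[8] = 2C1A00C$0AB0A2A2BB  (last char: 'B')
  sorted[9] = A00C$0AB0A2A2BB2C1  (last char: '1')
  sorted[10] = A2A2BB2C1A00C$0AB0  (last char: '0')
  sorted[11] = A2BB2C1A00C$0AB0A2  (last char: '2')
  sorted[12] = AB0A2A2BB2C1A00C$0  (last char: '0')
  sorted[13] = B0A2A2BB2C1A00C$0A  (last char: 'A')
  sorted[14] = B2C1A00C$0AB0A2A2B  (last char: 'B')
  sorted[15] = BB2C1A00C$0AB0A2A2  (last char: '2')
  sorted[16] = C$0AB0A2A2BB2C1A00  (last char: '0')
  sorted[17] = C1A00C$0AB0A2A2BB2  (last char: '2')
Last column: CAB$0CAAB1020AB202
Original string S is at sorted index 3

Answer: CAB$0CAAB1020AB202
3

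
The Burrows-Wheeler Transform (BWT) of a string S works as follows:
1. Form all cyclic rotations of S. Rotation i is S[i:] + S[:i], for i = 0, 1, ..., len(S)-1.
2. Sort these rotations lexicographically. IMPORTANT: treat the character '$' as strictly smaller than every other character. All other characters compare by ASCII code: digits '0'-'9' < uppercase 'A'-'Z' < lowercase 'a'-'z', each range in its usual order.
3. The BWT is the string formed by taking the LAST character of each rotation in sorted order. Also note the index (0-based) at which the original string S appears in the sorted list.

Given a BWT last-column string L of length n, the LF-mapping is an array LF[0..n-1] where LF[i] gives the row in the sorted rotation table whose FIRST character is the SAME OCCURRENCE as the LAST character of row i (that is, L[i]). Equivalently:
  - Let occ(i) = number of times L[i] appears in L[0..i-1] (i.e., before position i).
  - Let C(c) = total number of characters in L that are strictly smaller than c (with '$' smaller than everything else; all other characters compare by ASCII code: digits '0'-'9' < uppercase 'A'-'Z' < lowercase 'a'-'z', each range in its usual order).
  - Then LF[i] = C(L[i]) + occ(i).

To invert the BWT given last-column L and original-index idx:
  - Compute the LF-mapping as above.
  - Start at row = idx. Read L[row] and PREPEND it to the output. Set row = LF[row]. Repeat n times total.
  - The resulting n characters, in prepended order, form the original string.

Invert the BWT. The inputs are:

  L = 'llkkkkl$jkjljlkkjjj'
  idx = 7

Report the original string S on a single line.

Answer: kjkjlkkjljlkljkjkl$

Derivation:
LF mapping: 14 15 7 8 9 10 16 0 1 11 2 17 3 18 12 13 4 5 6
Walk LF starting at row 7, prepending L[row]:
  step 1: row=7, L[7]='$', prepend. Next row=LF[7]=0
  step 2: row=0, L[0]='l', prepend. Next row=LF[0]=14
  step 3: row=14, L[14]='k', prepend. Next row=LF[14]=12
  step 4: row=12, L[12]='j', prepend. Next row=LF[12]=3
  step 5: row=3, L[3]='k', prepend. Next row=LF[3]=8
  step 6: row=8, L[8]='j', prepend. Next row=LF[8]=1
  step 7: row=1, L[1]='l', prepend. Next row=LF[1]=15
  step 8: row=15, L[15]='k', prepend. Next row=LF[15]=13
  step 9: row=13, L[13]='l', prepend. Next row=LF[13]=18
  step 10: row=18, L[18]='j', prepend. Next row=LF[18]=6
  step 11: row=6, L[6]='l', prepend. Next row=LF[6]=16
  step 12: row=16, L[16]='j', prepend. Next row=LF[16]=4
  step 13: row=4, L[4]='k', prepend. Next row=LF[4]=9
  step 14: row=9, L[9]='k', prepend. Next row=LF[9]=11
  step 15: row=11, L[11]='l', prepend. Next row=LF[11]=17
  step 16: row=17, L[17]='j', prepend. Next row=LF[17]=5
  step 17: row=5, L[5]='k', prepend. Next row=LF[5]=10
  step 18: row=10, L[10]='j', prepend. Next row=LF[10]=2
  step 19: row=2, L[2]='k', prepend. Next row=LF[2]=7
Reversed output: kjkjlkkjljlkljkjkl$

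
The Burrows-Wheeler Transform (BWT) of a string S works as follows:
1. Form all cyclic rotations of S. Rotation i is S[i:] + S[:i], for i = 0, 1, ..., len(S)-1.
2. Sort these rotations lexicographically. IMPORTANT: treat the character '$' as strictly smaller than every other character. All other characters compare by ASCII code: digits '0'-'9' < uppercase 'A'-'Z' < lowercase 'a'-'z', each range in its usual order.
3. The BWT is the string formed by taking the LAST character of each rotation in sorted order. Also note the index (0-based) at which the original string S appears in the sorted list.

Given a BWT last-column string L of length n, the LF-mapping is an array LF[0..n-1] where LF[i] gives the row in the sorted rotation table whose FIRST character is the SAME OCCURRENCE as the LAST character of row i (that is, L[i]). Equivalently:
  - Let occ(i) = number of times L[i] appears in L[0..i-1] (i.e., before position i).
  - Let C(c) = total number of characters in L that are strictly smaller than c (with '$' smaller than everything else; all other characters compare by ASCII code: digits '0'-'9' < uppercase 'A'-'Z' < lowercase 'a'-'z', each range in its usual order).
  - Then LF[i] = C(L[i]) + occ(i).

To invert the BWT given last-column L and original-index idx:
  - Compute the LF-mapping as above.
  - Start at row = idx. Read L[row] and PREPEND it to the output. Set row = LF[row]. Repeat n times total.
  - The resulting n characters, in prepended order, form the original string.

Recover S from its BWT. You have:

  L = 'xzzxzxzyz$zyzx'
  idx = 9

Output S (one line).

LF mapping: 1 7 8 2 9 3 10 5 11 0 12 6 13 4
Walk LF starting at row 9, prepending L[row]:
  step 1: row=9, L[9]='$', prepend. Next row=LF[9]=0
  step 2: row=0, L[0]='x', prepend. Next row=LF[0]=1
  step 3: row=1, L[1]='z', prepend. Next row=LF[1]=7
  step 4: row=7, L[7]='y', prepend. Next row=LF[7]=5
  step 5: row=5, L[5]='x', prepend. Next row=LF[5]=3
  step 6: row=3, L[3]='x', prepend. Next row=LF[3]=2
  step 7: row=2, L[2]='z', prepend. Next row=LF[2]=8
  step 8: row=8, L[8]='z', prepend. Next row=LF[8]=11
  step 9: row=11, L[11]='y', prepend. Next row=LF[11]=6
  step 10: row=6, L[6]='z', prepend. Next row=LF[6]=10
  step 11: row=10, L[10]='z', prepend. Next row=LF[10]=12
  step 12: row=12, L[12]='z', prepend. Next row=LF[12]=13
  step 13: row=13, L[13]='x', prepend. Next row=LF[13]=4
  step 14: row=4, L[4]='z', prepend. Next row=LF[4]=9
Reversed output: zxzzzyzzxxyzx$

Answer: zxzzzyzzxxyzx$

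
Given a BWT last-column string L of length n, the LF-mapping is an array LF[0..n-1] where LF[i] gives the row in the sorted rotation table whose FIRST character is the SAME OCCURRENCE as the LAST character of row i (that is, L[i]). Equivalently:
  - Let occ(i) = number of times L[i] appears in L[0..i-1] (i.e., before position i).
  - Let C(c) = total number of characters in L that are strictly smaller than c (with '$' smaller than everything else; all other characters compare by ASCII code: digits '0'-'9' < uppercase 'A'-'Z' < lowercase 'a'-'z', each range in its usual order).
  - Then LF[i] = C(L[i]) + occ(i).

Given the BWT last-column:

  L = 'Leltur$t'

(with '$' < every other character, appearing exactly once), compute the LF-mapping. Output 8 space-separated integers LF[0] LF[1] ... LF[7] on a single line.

Answer: 1 2 3 5 7 4 0 6

Derivation:
Char counts: '$':1, 'L':1, 'e':1, 'l':1, 'r':1, 't':2, 'u':1
C (first-col start): C('$')=0, C('L')=1, C('e')=2, C('l')=3, C('r')=4, C('t')=5, C('u')=7
L[0]='L': occ=0, LF[0]=C('L')+0=1+0=1
L[1]='e': occ=0, LF[1]=C('e')+0=2+0=2
L[2]='l': occ=0, LF[2]=C('l')+0=3+0=3
L[3]='t': occ=0, LF[3]=C('t')+0=5+0=5
L[4]='u': occ=0, LF[4]=C('u')+0=7+0=7
L[5]='r': occ=0, LF[5]=C('r')+0=4+0=4
L[6]='$': occ=0, LF[6]=C('$')+0=0+0=0
L[7]='t': occ=1, LF[7]=C('t')+1=5+1=6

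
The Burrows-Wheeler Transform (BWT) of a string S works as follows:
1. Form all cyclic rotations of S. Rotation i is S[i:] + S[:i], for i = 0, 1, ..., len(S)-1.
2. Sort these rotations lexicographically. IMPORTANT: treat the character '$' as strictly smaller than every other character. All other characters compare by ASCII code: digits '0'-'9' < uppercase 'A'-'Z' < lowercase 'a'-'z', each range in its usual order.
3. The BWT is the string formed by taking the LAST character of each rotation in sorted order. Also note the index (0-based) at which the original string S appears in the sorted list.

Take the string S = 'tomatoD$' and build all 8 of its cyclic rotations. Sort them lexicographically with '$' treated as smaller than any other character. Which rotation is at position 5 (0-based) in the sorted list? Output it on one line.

Answer: omatoD$t

Derivation:
All 8 rotations (rotation i = S[i:]+S[:i]):
  rot[0] = tomatoD$
  rot[1] = omatoD$t
  rot[2] = matoD$to
  rot[3] = atoD$tom
  rot[4] = toD$toma
  rot[5] = oD$tomat
  rot[6] = D$tomato
  rot[7] = $tomatoD
Sorted (with $ < everything):
  sorted[0] = $tomatoD
  sorted[1] = D$tomato
  sorted[2] = atoD$tom
  sorted[3] = matoD$to
  sorted[4] = oD$tomat
  sorted[5] = omatoD$t
  sorted[6] = toD$toma
  sorted[7] = tomatoD$
sorted[5] = omatoD$t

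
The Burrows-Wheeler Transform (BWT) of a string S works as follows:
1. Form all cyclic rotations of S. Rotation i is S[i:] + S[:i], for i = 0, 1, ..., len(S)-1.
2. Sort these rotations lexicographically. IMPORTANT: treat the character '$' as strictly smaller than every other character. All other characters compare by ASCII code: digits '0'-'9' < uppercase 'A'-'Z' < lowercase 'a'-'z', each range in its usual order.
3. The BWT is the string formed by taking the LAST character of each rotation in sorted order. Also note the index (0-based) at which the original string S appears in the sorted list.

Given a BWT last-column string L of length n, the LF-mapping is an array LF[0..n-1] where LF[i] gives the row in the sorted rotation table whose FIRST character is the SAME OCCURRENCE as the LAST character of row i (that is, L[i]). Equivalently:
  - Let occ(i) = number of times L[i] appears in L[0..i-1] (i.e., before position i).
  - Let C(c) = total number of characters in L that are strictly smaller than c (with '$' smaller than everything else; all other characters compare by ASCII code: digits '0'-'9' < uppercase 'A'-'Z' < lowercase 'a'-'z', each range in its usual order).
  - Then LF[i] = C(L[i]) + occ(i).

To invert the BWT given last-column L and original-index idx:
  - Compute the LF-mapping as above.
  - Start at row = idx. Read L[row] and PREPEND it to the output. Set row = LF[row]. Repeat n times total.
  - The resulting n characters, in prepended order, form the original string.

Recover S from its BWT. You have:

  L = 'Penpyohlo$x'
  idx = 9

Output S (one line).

LF mapping: 1 2 5 8 10 6 3 4 7 0 9
Walk LF starting at row 9, prepending L[row]:
  step 1: row=9, L[9]='$', prepend. Next row=LF[9]=0
  step 2: row=0, L[0]='P', prepend. Next row=LF[0]=1
  step 3: row=1, L[1]='e', prepend. Next row=LF[1]=2
  step 4: row=2, L[2]='n', prepend. Next row=LF[2]=5
  step 5: row=5, L[5]='o', prepend. Next row=LF[5]=6
  step 6: row=6, L[6]='h', prepend. Next row=LF[6]=3
  step 7: row=3, L[3]='p', prepend. Next row=LF[3]=8
  step 8: row=8, L[8]='o', prepend. Next row=LF[8]=7
  step 9: row=7, L[7]='l', prepend. Next row=LF[7]=4
  step 10: row=4, L[4]='y', prepend. Next row=LF[4]=10
  step 11: row=10, L[10]='x', prepend. Next row=LF[10]=9
Reversed output: xylophoneP$

Answer: xylophoneP$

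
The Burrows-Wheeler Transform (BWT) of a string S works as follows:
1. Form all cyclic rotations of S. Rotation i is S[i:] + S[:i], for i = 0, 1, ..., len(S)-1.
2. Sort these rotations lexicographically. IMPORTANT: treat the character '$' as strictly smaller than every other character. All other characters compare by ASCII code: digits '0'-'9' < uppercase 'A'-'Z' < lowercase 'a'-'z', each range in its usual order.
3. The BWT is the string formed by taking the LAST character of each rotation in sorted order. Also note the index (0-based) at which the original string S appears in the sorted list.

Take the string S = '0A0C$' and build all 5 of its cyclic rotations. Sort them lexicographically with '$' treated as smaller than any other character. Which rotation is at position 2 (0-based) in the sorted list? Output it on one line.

All 5 rotations (rotation i = S[i:]+S[:i]):
  rot[0] = 0A0C$
  rot[1] = A0C$0
  rot[2] = 0C$0A
  rot[3] = C$0A0
  rot[4] = $0A0C
Sorted (with $ < everything):
  sorted[0] = $0A0C
  sorted[1] = 0A0C$
  sorted[2] = 0C$0A
  sorted[3] = A0C$0
  sorted[4] = C$0A0
sorted[2] = 0C$0A

Answer: 0C$0A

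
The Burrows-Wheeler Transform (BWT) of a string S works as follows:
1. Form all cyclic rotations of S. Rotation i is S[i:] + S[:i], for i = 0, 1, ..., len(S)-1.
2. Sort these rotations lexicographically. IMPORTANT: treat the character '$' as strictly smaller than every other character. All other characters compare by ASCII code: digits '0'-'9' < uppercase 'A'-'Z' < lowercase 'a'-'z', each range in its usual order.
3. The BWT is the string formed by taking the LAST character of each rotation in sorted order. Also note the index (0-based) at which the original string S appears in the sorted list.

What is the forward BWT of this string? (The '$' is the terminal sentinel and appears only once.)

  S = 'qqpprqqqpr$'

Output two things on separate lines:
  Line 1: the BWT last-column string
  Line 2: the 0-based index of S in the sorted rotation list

Answer: rqqpqq$qrpp
6

Derivation:
All 11 rotations (rotation i = S[i:]+S[:i]):
  rot[0] = qqpprqqqpr$
  rot[1] = qpprqqqpr$q
  rot[2] = pprqqqpr$qq
  rot[3] = prqqqpr$qqp
  rot[4] = rqqqpr$qqpp
  rot[5] = qqqpr$qqppr
  rot[6] = qqpr$qqpprq
  rot[7] = qpr$qqpprqq
  rot[8] = pr$qqpprqqq
  rot[9] = r$qqpprqqqp
  rot[10] = $qqpprqqqpr
Sorted (with $ < everything):
  sorted[0] = $qqpprqqqpr  (last char: 'r')
  sorted[1] = pprqqqpr$qq  (last char: 'q')
  sorted[2] = pr$qqpprqqq  (last char: 'q')
  sorted[3] = prqqqpr$qqp  (last char: 'p')
  sorted[4] = qpprqqqpr$q  (last char: 'q')
  sorted[5] = qpr$qqpprqq  (last char: 'q')
  sorted[6] = qqpprqqqpr$  (last char: '$')
  sorted[7] = qqpr$qqpprq  (last char: 'q')
  sorted[8] = qqqpr$qqppr  (last char: 'r')
  sorted[9] = r$qqpprqqqp  (last char: 'p')
  sorted[10] = rqqqpr$qqpp  (last char: 'p')
Last column: rqqpqq$qrpp
Original string S is at sorted index 6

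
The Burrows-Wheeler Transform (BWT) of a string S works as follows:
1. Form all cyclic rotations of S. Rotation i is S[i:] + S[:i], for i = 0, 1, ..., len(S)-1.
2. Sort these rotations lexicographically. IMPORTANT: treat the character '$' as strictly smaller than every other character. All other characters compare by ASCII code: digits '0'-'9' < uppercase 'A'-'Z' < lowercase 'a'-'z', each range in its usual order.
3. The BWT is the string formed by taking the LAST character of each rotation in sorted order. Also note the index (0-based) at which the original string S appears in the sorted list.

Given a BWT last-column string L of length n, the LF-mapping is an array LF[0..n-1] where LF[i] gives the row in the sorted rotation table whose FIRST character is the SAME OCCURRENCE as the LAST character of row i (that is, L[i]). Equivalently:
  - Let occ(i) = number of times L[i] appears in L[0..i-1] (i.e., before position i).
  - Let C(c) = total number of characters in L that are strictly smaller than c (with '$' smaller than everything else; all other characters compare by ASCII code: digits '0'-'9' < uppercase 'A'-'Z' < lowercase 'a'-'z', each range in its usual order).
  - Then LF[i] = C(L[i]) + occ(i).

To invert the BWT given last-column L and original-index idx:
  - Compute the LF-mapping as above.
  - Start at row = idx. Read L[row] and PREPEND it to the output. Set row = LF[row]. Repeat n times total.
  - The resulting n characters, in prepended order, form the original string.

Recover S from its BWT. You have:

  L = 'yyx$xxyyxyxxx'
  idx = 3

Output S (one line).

Answer: xxyxyxyyxxxy$

Derivation:
LF mapping: 8 9 1 0 2 3 10 11 4 12 5 6 7
Walk LF starting at row 3, prepending L[row]:
  step 1: row=3, L[3]='$', prepend. Next row=LF[3]=0
  step 2: row=0, L[0]='y', prepend. Next row=LF[0]=8
  step 3: row=8, L[8]='x', prepend. Next row=LF[8]=4
  step 4: row=4, L[4]='x', prepend. Next row=LF[4]=2
  step 5: row=2, L[2]='x', prepend. Next row=LF[2]=1
  step 6: row=1, L[1]='y', prepend. Next row=LF[1]=9
  step 7: row=9, L[9]='y', prepend. Next row=LF[9]=12
  step 8: row=12, L[12]='x', prepend. Next row=LF[12]=7
  step 9: row=7, L[7]='y', prepend. Next row=LF[7]=11
  step 10: row=11, L[11]='x', prepend. Next row=LF[11]=6
  step 11: row=6, L[6]='y', prepend. Next row=LF[6]=10
  step 12: row=10, L[10]='x', prepend. Next row=LF[10]=5
  step 13: row=5, L[5]='x', prepend. Next row=LF[5]=3
Reversed output: xxyxyxyyxxxy$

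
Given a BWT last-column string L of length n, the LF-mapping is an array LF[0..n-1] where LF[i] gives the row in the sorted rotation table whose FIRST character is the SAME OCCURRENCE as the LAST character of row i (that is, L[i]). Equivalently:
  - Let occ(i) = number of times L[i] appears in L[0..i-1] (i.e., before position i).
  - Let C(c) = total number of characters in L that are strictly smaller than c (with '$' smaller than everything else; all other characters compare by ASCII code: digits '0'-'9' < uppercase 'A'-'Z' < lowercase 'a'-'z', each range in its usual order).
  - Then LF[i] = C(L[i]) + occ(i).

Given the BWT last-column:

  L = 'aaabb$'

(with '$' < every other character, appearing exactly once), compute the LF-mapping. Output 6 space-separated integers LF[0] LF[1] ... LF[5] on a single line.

Answer: 1 2 3 4 5 0

Derivation:
Char counts: '$':1, 'a':3, 'b':2
C (first-col start): C('$')=0, C('a')=1, C('b')=4
L[0]='a': occ=0, LF[0]=C('a')+0=1+0=1
L[1]='a': occ=1, LF[1]=C('a')+1=1+1=2
L[2]='a': occ=2, LF[2]=C('a')+2=1+2=3
L[3]='b': occ=0, LF[3]=C('b')+0=4+0=4
L[4]='b': occ=1, LF[4]=C('b')+1=4+1=5
L[5]='$': occ=0, LF[5]=C('$')+0=0+0=0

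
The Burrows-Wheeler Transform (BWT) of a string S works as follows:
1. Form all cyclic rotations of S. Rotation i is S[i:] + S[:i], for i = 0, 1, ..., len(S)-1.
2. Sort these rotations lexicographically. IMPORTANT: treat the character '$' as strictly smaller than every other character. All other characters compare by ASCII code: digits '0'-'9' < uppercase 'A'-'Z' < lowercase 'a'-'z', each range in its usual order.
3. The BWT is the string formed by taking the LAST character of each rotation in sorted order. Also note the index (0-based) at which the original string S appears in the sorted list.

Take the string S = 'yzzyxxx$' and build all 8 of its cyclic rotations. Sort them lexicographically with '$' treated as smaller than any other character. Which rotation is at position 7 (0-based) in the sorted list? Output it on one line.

All 8 rotations (rotation i = S[i:]+S[:i]):
  rot[0] = yzzyxxx$
  rot[1] = zzyxxx$y
  rot[2] = zyxxx$yz
  rot[3] = yxxx$yzz
  rot[4] = xxx$yzzy
  rot[5] = xx$yzzyx
  rot[6] = x$yzzyxx
  rot[7] = $yzzyxxx
Sorted (with $ < everything):
  sorted[0] = $yzzyxxx
  sorted[1] = x$yzzyxx
  sorted[2] = xx$yzzyx
  sorted[3] = xxx$yzzy
  sorted[4] = yxxx$yzz
  sorted[5] = yzzyxxx$
  sorted[6] = zyxxx$yz
  sorted[7] = zzyxxx$y
sorted[7] = zzyxxx$y

Answer: zzyxxx$y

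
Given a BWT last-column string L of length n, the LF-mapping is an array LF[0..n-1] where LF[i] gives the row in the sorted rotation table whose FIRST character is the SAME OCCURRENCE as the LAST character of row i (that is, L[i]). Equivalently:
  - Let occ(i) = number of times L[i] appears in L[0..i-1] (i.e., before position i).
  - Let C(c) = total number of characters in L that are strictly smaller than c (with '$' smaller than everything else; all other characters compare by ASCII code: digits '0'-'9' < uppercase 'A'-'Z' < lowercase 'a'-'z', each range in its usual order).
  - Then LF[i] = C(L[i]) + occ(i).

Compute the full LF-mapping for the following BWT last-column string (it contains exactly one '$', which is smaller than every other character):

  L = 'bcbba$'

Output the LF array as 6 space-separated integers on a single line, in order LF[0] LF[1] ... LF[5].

Answer: 2 5 3 4 1 0

Derivation:
Char counts: '$':1, 'a':1, 'b':3, 'c':1
C (first-col start): C('$')=0, C('a')=1, C('b')=2, C('c')=5
L[0]='b': occ=0, LF[0]=C('b')+0=2+0=2
L[1]='c': occ=0, LF[1]=C('c')+0=5+0=5
L[2]='b': occ=1, LF[2]=C('b')+1=2+1=3
L[3]='b': occ=2, LF[3]=C('b')+2=2+2=4
L[4]='a': occ=0, LF[4]=C('a')+0=1+0=1
L[5]='$': occ=0, LF[5]=C('$')+0=0+0=0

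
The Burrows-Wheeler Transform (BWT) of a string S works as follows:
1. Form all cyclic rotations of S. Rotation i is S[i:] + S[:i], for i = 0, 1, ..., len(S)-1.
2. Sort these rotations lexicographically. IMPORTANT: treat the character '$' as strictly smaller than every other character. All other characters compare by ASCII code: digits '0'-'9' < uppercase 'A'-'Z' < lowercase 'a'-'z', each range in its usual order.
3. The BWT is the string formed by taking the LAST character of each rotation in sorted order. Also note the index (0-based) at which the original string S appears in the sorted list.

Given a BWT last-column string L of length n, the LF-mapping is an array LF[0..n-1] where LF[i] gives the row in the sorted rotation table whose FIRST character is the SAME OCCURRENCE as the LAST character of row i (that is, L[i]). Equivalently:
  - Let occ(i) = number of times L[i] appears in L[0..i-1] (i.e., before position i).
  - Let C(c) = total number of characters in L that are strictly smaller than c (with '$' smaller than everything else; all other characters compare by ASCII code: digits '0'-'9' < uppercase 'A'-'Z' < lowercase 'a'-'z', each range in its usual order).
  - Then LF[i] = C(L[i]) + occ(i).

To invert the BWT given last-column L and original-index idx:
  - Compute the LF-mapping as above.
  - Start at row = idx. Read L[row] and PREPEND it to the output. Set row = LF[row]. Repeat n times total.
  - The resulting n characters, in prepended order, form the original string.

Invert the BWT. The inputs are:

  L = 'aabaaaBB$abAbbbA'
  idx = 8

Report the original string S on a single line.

LF mapping: 5 6 11 7 8 9 3 4 0 10 12 1 13 14 15 2
Walk LF starting at row 8, prepending L[row]:
  step 1: row=8, L[8]='$', prepend. Next row=LF[8]=0
  step 2: row=0, L[0]='a', prepend. Next row=LF[0]=5
  step 3: row=5, L[5]='a', prepend. Next row=LF[5]=9
  step 4: row=9, L[9]='a', prepend. Next row=LF[9]=10
  step 5: row=10, L[10]='b', prepend. Next row=LF[10]=12
  step 6: row=12, L[12]='b', prepend. Next row=LF[12]=13
  step 7: row=13, L[13]='b', prepend. Next row=LF[13]=14
  step 8: row=14, L[14]='b', prepend. Next row=LF[14]=15
  step 9: row=15, L[15]='A', prepend. Next row=LF[15]=2
  step 10: row=2, L[2]='b', prepend. Next row=LF[2]=11
  step 11: row=11, L[11]='A', prepend. Next row=LF[11]=1
  step 12: row=1, L[1]='a', prepend. Next row=LF[1]=6
  step 13: row=6, L[6]='B', prepend. Next row=LF[6]=3
  step 14: row=3, L[3]='a', prepend. Next row=LF[3]=7
  step 15: row=7, L[7]='B', prepend. Next row=LF[7]=4
  step 16: row=4, L[4]='a', prepend. Next row=LF[4]=8
Reversed output: aBaBaAbAbbbbaaa$

Answer: aBaBaAbAbbbbaaa$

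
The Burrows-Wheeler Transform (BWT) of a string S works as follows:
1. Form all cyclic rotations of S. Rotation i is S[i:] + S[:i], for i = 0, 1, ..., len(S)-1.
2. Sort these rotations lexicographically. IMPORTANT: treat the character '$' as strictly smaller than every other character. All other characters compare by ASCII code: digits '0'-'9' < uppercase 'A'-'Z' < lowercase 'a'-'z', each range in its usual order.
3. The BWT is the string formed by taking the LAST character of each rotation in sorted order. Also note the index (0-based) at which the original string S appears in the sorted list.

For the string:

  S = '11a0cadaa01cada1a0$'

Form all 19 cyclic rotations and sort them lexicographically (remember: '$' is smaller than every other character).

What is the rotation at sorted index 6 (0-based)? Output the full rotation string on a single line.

Answer: 1a0cadaa01cada1a0$1

Derivation:
All 19 rotations (rotation i = S[i:]+S[:i]):
  rot[0] = 11a0cadaa01cada1a0$
  rot[1] = 1a0cadaa01cada1a0$1
  rot[2] = a0cadaa01cada1a0$11
  rot[3] = 0cadaa01cada1a0$11a
  rot[4] = cadaa01cada1a0$11a0
  rot[5] = adaa01cada1a0$11a0c
  rot[6] = daa01cada1a0$11a0ca
  rot[7] = aa01cada1a0$11a0cad
  rot[8] = a01cada1a0$11a0cada
  rot[9] = 01cada1a0$11a0cadaa
  rot[10] = 1cada1a0$11a0cadaa0
  rot[11] = cada1a0$11a0cadaa01
  rot[12] = ada1a0$11a0cadaa01c
  rot[13] = da1a0$11a0cadaa01ca
  rot[14] = a1a0$11a0cadaa01cad
  rot[15] = 1a0$11a0cadaa01cada
  rot[16] = a0$11a0cadaa01cada1
  rot[17] = 0$11a0cadaa01cada1a
  rot[18] = $11a0cadaa01cada1a0
Sorted (with $ < everything):
  sorted[0] = $11a0cadaa01cada1a0
  sorted[1] = 0$11a0cadaa01cada1a
  sorted[2] = 01cada1a0$11a0cadaa
  sorted[3] = 0cadaa01cada1a0$11a
  sorted[4] = 11a0cadaa01cada1a0$
  sorted[5] = 1a0$11a0cadaa01cada
  sorted[6] = 1a0cadaa01cada1a0$1
  sorted[7] = 1cada1a0$11a0cadaa0
  sorted[8] = a0$11a0cadaa01cada1
  sorted[9] = a01cada1a0$11a0cada
  sorted[10] = a0cadaa01cada1a0$11
  sorted[11] = a1a0$11a0cadaa01cad
  sorted[12] = aa01cada1a0$11a0cad
  sorted[13] = ada1a0$11a0cadaa01c
  sorted[14] = adaa01cada1a0$11a0c
  sorted[15] = cada1a0$11a0cadaa01
  sorted[16] = cadaa01cada1a0$11a0
  sorted[17] = da1a0$11a0cadaa01ca
  sorted[18] = daa01cada1a0$11a0ca
sorted[6] = 1a0cadaa01cada1a0$1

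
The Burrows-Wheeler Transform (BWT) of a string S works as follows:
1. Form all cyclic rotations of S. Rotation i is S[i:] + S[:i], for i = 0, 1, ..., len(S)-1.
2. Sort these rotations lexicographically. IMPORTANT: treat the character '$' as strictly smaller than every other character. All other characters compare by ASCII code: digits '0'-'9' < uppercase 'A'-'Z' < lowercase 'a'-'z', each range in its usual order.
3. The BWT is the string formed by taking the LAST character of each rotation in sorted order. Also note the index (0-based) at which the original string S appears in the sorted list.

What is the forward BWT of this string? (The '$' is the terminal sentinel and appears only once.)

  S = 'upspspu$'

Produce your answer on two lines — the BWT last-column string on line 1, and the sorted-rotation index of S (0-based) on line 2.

All 8 rotations (rotation i = S[i:]+S[:i]):
  rot[0] = upspspu$
  rot[1] = pspspu$u
  rot[2] = spspu$up
  rot[3] = pspu$ups
  rot[4] = spu$upsp
  rot[5] = pu$upsps
  rot[6] = u$upspsp
  rot[7] = $upspspu
Sorted (with $ < everything):
  sorted[0] = $upspspu  (last char: 'u')
  sorted[1] = pspspu$u  (last char: 'u')
  sorted[2] = pspu$ups  (last char: 's')
  sorted[3] = pu$upsps  (last char: 's')
  sorted[4] = spspu$up  (last char: 'p')
  sorted[5] = spu$upsp  (last char: 'p')
  sorted[6] = u$upspsp  (last char: 'p')
  sorted[7] = upspspu$  (last char: '$')
Last column: uussppp$
Original string S is at sorted index 7

Answer: uussppp$
7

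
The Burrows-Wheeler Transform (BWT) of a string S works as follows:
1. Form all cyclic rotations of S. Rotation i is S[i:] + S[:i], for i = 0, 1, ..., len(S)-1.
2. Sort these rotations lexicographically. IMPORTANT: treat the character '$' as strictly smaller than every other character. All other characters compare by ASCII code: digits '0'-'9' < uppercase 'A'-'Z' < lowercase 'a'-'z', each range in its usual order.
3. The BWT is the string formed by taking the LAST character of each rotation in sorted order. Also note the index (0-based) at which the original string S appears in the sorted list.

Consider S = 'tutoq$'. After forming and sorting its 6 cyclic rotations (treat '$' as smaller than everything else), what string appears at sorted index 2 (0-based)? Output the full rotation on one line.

All 6 rotations (rotation i = S[i:]+S[:i]):
  rot[0] = tutoq$
  rot[1] = utoq$t
  rot[2] = toq$tu
  rot[3] = oq$tut
  rot[4] = q$tuto
  rot[5] = $tutoq
Sorted (with $ < everything):
  sorted[0] = $tutoq
  sorted[1] = oq$tut
  sorted[2] = q$tuto
  sorted[3] = toq$tu
  sorted[4] = tutoq$
  sorted[5] = utoq$t
sorted[2] = q$tuto

Answer: q$tuto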